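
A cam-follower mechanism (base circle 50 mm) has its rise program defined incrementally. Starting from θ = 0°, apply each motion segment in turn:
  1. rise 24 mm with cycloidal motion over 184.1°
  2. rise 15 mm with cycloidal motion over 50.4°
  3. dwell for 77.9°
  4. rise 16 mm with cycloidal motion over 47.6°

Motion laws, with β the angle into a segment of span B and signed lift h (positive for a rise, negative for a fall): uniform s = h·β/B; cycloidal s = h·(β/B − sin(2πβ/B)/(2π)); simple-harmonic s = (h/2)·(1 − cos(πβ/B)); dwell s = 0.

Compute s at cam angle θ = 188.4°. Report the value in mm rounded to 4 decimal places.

seg 1 [0°–184.1°] cycloidal, h=24: full span → s += 24 → s = 24.0000
seg 2 [184.1°–234.5°] cycloidal, h=15: θ=188.4° here. β=4.3, B=50.4. 15·(0.0853 − sin(2π·0.0853)/(2π)) = 0.0604 → s = 24.0604

24.0604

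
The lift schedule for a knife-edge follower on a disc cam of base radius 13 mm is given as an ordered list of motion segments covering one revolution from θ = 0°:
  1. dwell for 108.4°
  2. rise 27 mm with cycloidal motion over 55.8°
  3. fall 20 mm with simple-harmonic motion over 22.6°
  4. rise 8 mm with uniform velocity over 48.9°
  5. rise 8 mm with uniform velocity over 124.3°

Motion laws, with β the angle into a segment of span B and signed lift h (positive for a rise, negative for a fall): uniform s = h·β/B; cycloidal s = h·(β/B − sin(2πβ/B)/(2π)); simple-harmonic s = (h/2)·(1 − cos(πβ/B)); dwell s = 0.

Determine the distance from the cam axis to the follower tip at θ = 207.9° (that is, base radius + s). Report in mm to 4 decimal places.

seg 1 [0°–108.4°] dwell: s stays 0.0000
seg 2 [108.4°–164.2°] cycloidal, h=27: full span → s += 27 → s = 27.0000
seg 3 [164.2°–186.8°] simple-harmonic, h=-20: full span → s += -20 → s = 7.0000
seg 4 [186.8°–235.7°] uniform, h=8: θ=207.9° here. β=21.1, B=48.9. 8·21.1/48.9 = 3.4519 → s = 10.4519
radial distance = base radius + s = 13 + 10.4519 = 23.4519

23.4519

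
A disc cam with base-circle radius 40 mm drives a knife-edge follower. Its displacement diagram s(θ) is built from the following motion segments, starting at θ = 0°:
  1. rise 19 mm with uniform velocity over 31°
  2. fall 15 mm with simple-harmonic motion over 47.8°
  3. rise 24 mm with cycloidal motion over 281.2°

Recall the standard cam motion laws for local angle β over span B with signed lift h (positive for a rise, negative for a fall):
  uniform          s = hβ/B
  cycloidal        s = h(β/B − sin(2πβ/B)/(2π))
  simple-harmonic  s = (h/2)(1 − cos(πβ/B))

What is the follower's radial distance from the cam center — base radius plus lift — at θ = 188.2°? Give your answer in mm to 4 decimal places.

seg 1 [0°–31°] uniform, h=19: full span → s += 19 → s = 19.0000
seg 2 [31°–78.8°] simple-harmonic, h=-15: full span → s += -15 → s = 4.0000
seg 3 [78.8°–360°] cycloidal, h=24: θ=188.2° here. β=109.4, B=281.2. 24·(0.3890 − sin(2π·0.3890)/(2π)) = 6.8848 → s = 10.8848
radial distance = base radius + s = 40 + 10.8848 = 50.8848

50.8848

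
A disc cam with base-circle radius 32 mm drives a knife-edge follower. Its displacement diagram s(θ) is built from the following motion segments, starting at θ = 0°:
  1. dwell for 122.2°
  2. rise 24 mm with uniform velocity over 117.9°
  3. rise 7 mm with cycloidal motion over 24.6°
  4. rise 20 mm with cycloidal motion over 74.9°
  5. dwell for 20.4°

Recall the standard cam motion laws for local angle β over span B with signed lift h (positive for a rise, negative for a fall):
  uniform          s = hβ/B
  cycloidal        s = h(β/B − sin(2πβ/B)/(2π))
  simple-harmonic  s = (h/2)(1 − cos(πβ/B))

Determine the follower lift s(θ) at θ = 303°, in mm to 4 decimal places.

seg 1 [0°–122.2°] dwell: s stays 0.0000
seg 2 [122.2°–240.1°] uniform, h=24: full span → s += 24 → s = 24.0000
seg 3 [240.1°–264.7°] cycloidal, h=7: full span → s += 7 → s = 31.0000
seg 4 [264.7°–339.6°] cycloidal, h=20: θ=303° here. β=38.3, B=74.9. 20·(0.5113 − sin(2π·0.5113)/(2π)) = 10.4537 → s = 41.4537

41.4537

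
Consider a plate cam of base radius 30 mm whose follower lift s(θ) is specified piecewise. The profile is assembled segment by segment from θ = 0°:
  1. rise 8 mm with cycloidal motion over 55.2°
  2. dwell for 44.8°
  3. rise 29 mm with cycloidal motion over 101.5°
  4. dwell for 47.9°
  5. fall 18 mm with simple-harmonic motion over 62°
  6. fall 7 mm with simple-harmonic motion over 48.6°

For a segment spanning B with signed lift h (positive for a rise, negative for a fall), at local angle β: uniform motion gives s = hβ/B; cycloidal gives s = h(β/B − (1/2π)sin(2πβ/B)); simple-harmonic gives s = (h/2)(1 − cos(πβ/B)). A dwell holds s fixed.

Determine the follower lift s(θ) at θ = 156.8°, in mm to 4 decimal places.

seg 1 [0°–55.2°] cycloidal, h=8: full span → s += 8 → s = 8.0000
seg 2 [55.2°–100°] dwell: s stays 8.0000
seg 3 [100°–201.5°] cycloidal, h=29: θ=156.8° here. β=56.8, B=101.5. 29·(0.5596 − sin(2π·0.5596)/(2π)) = 17.9170 → s = 25.9170

25.9170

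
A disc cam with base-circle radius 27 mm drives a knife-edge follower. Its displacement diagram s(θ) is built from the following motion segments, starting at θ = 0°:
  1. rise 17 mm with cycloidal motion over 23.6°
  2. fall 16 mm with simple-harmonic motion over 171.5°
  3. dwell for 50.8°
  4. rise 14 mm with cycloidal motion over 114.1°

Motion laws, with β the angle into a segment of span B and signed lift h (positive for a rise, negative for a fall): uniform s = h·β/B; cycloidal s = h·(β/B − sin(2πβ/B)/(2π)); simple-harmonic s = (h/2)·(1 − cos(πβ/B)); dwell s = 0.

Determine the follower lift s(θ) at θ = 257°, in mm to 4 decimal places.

seg 1 [0°–23.6°] cycloidal, h=17: full span → s += 17 → s = 17.0000
seg 2 [23.6°–195.1°] simple-harmonic, h=-16: full span → s += -16 → s = 1.0000
seg 3 [195.1°–245.9°] dwell: s stays 1.0000
seg 4 [245.9°–360°] cycloidal, h=14: θ=257° here. β=11.1, B=114.1. 14·(0.0973 − sin(2π·0.0973)/(2π)) = 0.0832 → s = 1.0832

1.0832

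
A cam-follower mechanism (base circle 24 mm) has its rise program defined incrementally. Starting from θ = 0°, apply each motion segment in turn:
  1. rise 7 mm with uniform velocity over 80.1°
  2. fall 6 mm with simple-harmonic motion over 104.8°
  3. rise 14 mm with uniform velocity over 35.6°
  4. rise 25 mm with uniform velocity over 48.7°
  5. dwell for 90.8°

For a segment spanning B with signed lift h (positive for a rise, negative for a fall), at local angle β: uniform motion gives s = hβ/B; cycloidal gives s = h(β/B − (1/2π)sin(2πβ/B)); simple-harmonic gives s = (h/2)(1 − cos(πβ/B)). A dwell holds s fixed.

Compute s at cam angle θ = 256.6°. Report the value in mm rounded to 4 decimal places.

seg 1 [0°–80.1°] uniform, h=7: full span → s += 7 → s = 7.0000
seg 2 [80.1°–184.9°] simple-harmonic, h=-6: full span → s += -6 → s = 1.0000
seg 3 [184.9°–220.5°] uniform, h=14: full span → s += 14 → s = 15.0000
seg 4 [220.5°–269.2°] uniform, h=25: θ=256.6° here. β=36.1, B=48.7. 25·36.1/48.7 = 18.5318 → s = 33.5318

33.5318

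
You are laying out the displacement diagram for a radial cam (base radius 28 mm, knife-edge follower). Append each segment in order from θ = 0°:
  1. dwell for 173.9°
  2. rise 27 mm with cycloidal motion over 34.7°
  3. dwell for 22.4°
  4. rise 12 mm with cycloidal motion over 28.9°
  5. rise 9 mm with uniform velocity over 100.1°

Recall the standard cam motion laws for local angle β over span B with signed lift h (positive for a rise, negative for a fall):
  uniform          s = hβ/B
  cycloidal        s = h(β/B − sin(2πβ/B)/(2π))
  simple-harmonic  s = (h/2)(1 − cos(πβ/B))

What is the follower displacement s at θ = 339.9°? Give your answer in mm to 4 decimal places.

seg 1 [0°–173.9°] dwell: s stays 0.0000
seg 2 [173.9°–208.6°] cycloidal, h=27: full span → s += 27 → s = 27.0000
seg 3 [208.6°–231°] dwell: s stays 27.0000
seg 4 [231°–259.9°] cycloidal, h=12: full span → s += 12 → s = 39.0000
seg 5 [259.9°–360°] uniform, h=9: θ=339.9° here. β=80, B=100.1. 9·80/100.1 = 7.1928 → s = 46.1928

46.1928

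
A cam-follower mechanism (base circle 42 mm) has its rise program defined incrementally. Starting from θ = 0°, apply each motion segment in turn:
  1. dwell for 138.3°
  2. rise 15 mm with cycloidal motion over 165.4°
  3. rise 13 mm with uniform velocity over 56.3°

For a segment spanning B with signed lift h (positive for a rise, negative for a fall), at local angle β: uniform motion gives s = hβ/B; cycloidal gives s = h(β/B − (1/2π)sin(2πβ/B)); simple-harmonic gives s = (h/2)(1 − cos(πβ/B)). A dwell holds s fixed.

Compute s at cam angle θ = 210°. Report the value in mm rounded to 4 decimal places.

seg 1 [0°–138.3°] dwell: s stays 0.0000
seg 2 [138.3°–303.7°] cycloidal, h=15: θ=210° here. β=71.7, B=165.4. 15·(0.4335 − sin(2π·0.4335)/(2π)) = 5.5336 → s = 5.5336

5.5336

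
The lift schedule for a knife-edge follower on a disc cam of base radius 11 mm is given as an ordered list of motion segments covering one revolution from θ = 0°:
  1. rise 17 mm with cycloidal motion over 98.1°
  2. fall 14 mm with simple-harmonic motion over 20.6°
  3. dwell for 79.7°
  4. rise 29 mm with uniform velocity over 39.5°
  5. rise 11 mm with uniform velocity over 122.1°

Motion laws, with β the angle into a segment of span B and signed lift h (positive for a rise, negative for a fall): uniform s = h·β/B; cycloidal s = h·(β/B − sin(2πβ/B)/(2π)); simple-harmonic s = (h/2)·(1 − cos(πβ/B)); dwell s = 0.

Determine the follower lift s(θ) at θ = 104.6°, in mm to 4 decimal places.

seg 1 [0°–98.1°] cycloidal, h=17: full span → s += 17 → s = 17.0000
seg 2 [98.1°–118.7°] simple-harmonic, h=-14: θ=104.6° here. β=6.5, B=20.6. -14/2·(1 − cos(π·0.3155)) = -3.1667 → s = 13.8333

13.8333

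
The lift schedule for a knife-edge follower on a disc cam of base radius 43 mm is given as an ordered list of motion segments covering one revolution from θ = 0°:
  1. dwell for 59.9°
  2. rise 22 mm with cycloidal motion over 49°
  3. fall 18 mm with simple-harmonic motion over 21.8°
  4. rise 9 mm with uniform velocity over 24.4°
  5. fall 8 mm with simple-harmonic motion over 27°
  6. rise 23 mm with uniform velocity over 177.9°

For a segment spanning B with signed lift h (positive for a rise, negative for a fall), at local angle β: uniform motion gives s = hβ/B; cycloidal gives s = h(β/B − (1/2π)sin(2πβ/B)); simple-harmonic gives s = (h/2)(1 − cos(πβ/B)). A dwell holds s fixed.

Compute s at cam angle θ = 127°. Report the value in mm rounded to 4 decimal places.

seg 1 [0°–59.9°] dwell: s stays 0.0000
seg 2 [59.9°–108.9°] cycloidal, h=22: full span → s += 22 → s = 22.0000
seg 3 [108.9°–130.7°] simple-harmonic, h=-18: θ=127° here. β=18.1, B=21.8. -18/2·(1 − cos(π·0.8303)) = -16.7506 → s = 5.2494

5.2494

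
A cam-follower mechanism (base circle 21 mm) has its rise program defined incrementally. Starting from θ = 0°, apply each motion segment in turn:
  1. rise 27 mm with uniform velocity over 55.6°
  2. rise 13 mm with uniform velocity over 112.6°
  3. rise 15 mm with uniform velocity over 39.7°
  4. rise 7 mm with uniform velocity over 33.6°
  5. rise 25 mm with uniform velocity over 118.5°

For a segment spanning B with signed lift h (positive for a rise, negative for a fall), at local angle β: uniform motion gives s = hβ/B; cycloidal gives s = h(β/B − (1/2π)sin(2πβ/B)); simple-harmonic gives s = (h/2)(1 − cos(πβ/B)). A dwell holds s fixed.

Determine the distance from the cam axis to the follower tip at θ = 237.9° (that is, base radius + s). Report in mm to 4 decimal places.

seg 1 [0°–55.6°] uniform, h=27: full span → s += 27 → s = 27.0000
seg 2 [55.6°–168.2°] uniform, h=13: full span → s += 13 → s = 40.0000
seg 3 [168.2°–207.9°] uniform, h=15: full span → s += 15 → s = 55.0000
seg 4 [207.9°–241.5°] uniform, h=7: θ=237.9° here. β=30, B=33.6. 7·30/33.6 = 6.2500 → s = 61.2500
radial distance = base radius + s = 21 + 61.2500 = 82.2500

82.2500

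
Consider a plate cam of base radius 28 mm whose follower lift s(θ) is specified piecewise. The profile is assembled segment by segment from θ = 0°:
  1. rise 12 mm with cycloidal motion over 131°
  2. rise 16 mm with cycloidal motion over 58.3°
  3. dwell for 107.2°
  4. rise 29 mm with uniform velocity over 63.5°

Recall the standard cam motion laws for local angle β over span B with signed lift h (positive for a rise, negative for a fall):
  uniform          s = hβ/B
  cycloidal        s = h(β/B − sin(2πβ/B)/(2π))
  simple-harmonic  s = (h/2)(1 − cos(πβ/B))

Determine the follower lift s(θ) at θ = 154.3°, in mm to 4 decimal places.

seg 1 [0°–131°] cycloidal, h=12: full span → s += 12 → s = 12.0000
seg 2 [131°–189.3°] cycloidal, h=16: θ=154.3° here. β=23.3, B=58.3. 16·(0.3997 − sin(2π·0.3997)/(2π)) = 4.8933 → s = 16.8933

16.8933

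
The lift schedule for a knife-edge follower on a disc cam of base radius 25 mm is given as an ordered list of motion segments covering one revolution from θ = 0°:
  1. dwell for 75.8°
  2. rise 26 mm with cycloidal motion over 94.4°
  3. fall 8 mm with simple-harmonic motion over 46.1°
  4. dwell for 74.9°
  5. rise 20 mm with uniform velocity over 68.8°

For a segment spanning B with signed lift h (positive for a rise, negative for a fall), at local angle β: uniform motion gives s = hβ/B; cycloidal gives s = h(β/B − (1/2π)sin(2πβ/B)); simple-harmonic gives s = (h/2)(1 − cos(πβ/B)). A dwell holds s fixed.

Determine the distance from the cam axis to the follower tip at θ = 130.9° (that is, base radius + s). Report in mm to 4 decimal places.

seg 1 [0°–75.8°] dwell: s stays 0.0000
seg 2 [75.8°–170.2°] cycloidal, h=26: θ=130.9° here. β=55.1, B=94.4. 26·(0.5837 − sin(2π·0.5837)/(2π)) = 17.2528 → s = 17.2528
radial distance = base radius + s = 25 + 17.2528 = 42.2528

42.2528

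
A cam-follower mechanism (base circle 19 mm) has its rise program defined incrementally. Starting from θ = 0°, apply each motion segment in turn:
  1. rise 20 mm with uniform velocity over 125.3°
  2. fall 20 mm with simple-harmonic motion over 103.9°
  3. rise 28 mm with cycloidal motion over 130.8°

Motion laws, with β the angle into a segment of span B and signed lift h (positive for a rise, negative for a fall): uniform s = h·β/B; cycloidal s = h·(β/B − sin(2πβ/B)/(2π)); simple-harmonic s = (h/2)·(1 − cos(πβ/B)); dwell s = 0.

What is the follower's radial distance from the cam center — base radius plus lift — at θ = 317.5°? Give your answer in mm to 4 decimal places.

seg 1 [0°–125.3°] uniform, h=20: full span → s += 20 → s = 20.0000
seg 2 [125.3°–229.2°] simple-harmonic, h=-20: full span → s += -20 → s = 0.0000
seg 3 [229.2°–360°] cycloidal, h=28: θ=317.5° here. β=88.3, B=130.8. 28·(0.6751 − sin(2π·0.6751)/(2π)) = 22.8737 → s = 22.8737
radial distance = base radius + s = 19 + 22.8737 = 41.8737

41.8737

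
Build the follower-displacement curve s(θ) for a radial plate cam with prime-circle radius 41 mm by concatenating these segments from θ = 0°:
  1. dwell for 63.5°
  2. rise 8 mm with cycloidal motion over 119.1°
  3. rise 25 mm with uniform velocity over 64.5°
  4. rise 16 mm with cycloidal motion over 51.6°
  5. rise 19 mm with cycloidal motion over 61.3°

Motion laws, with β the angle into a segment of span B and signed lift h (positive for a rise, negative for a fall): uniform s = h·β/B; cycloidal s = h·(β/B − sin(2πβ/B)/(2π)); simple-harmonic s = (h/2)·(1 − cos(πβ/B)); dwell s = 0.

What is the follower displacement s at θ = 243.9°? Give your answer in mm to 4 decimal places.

seg 1 [0°–63.5°] dwell: s stays 0.0000
seg 2 [63.5°–182.6°] cycloidal, h=8: full span → s += 8 → s = 8.0000
seg 3 [182.6°–247.1°] uniform, h=25: θ=243.9° here. β=61.3, B=64.5. 25·61.3/64.5 = 23.7597 → s = 31.7597

31.7597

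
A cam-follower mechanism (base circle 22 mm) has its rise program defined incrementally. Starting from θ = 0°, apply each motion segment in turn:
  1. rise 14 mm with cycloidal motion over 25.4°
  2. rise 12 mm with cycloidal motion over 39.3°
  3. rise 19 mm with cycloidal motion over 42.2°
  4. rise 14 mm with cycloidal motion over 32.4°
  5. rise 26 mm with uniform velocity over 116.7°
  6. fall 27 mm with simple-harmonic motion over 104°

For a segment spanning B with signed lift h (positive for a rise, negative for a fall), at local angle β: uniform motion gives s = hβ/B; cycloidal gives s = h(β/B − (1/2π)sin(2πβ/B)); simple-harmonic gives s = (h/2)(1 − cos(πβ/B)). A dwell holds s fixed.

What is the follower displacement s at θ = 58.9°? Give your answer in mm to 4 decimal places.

seg 1 [0°–25.4°] cycloidal, h=14: full span → s += 14 → s = 14.0000
seg 2 [25.4°–64.7°] cycloidal, h=12: θ=58.9° here. β=33.5, B=39.3. 12·(0.8524 − sin(2π·0.8524)/(2π)) = 11.7569 → s = 25.7569

25.7569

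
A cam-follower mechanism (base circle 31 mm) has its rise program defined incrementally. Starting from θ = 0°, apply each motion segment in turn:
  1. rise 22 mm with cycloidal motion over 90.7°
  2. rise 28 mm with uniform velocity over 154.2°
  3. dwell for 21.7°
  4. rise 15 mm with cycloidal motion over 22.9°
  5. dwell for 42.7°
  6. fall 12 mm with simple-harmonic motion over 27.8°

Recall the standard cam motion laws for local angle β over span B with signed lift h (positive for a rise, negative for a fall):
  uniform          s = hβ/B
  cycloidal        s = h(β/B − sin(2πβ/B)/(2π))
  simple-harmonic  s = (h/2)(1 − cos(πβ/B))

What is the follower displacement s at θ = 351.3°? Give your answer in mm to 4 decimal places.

seg 1 [0°–90.7°] cycloidal, h=22: full span → s += 22 → s = 22.0000
seg 2 [90.7°–244.9°] uniform, h=28: full span → s += 28 → s = 50.0000
seg 3 [244.9°–266.6°] dwell: s stays 50.0000
seg 4 [266.6°–289.5°] cycloidal, h=15: full span → s += 15 → s = 65.0000
seg 5 [289.5°–332.2°] dwell: s stays 65.0000
seg 6 [332.2°–360°] simple-harmonic, h=-12: θ=351.3° here. β=19.1, B=27.8. -12/2·(1 − cos(π·0.6871)) = -9.3264 → s = 55.6736

55.6736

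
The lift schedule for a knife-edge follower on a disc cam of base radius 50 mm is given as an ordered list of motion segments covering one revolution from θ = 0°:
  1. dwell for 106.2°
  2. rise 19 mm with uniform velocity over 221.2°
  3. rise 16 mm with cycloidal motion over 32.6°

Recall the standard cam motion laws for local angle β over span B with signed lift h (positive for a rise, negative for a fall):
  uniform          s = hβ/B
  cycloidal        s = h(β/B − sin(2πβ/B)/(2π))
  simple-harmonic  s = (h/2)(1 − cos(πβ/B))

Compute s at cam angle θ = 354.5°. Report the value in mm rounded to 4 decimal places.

seg 1 [0°–106.2°] dwell: s stays 0.0000
seg 2 [106.2°–327.4°] uniform, h=19: full span → s += 19 → s = 19.0000
seg 3 [327.4°–360°] cycloidal, h=16: θ=354.5° here. β=27.1, B=32.6. 16·(0.8313 − sin(2π·0.8313)/(2π)) = 15.5221 → s = 34.5221

34.5221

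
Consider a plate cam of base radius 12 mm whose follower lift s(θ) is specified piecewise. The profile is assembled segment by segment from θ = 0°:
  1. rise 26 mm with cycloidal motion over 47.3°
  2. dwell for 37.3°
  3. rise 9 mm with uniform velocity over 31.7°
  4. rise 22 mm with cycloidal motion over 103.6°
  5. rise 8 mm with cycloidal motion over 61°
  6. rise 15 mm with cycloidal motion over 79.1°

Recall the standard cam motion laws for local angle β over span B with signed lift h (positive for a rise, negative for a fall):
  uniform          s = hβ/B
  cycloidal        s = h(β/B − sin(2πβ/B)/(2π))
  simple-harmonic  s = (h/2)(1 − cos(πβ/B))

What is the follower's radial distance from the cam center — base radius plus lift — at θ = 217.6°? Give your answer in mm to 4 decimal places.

seg 1 [0°–47.3°] cycloidal, h=26: full span → s += 26 → s = 26.0000
seg 2 [47.3°–84.6°] dwell: s stays 26.0000
seg 3 [84.6°–116.3°] uniform, h=9: full span → s += 9 → s = 35.0000
seg 4 [116.3°–219.9°] cycloidal, h=22: θ=217.6° here. β=101.3, B=103.6. 22·(0.9778 − sin(2π·0.9778)/(2π)) = 21.9984 → s = 56.9984
radial distance = base radius + s = 12 + 56.9984 = 68.9984

68.9984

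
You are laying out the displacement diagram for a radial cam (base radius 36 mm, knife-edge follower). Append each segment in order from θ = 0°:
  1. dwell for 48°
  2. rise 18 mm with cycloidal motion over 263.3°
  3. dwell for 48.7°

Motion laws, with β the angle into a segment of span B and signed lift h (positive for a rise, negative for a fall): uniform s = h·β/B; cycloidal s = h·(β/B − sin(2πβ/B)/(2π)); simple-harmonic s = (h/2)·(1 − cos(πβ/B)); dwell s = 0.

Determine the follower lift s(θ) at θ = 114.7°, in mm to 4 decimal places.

seg 1 [0°–48°] dwell: s stays 0.0000
seg 2 [48°–311.3°] cycloidal, h=18: θ=114.7° here. β=66.7, B=263.3. 18·(0.2533 − sin(2π·0.2533)/(2π)) = 1.6957 → s = 1.6957

1.6957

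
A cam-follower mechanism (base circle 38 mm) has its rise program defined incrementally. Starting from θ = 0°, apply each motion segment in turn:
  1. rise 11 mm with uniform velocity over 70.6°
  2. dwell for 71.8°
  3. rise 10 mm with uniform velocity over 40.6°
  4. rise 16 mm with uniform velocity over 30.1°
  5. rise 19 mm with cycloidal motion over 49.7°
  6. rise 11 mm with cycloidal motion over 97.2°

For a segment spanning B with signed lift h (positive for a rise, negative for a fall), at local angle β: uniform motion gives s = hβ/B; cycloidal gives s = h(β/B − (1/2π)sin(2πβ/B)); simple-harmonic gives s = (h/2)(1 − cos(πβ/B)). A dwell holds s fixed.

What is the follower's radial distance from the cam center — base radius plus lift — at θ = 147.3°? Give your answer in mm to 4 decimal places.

seg 1 [0°–70.6°] uniform, h=11: full span → s += 11 → s = 11.0000
seg 2 [70.6°–142.4°] dwell: s stays 11.0000
seg 3 [142.4°–183°] uniform, h=10: θ=147.3° here. β=4.9, B=40.6. 10·4.9/40.6 = 1.2069 → s = 12.2069
radial distance = base radius + s = 38 + 12.2069 = 50.2069

50.2069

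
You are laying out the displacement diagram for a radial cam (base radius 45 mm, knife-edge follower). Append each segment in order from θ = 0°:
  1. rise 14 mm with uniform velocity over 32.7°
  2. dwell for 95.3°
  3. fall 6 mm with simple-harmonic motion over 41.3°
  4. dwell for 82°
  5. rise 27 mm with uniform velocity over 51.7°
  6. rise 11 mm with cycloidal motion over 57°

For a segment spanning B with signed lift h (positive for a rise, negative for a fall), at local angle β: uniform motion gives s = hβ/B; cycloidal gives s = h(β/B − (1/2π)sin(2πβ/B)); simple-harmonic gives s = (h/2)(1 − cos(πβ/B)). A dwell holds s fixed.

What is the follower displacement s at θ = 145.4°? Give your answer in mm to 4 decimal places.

seg 1 [0°–32.7°] uniform, h=14: full span → s += 14 → s = 14.0000
seg 2 [32.7°–128°] dwell: s stays 14.0000
seg 3 [128°–169.3°] simple-harmonic, h=-6: θ=145.4° here. β=17.4, B=41.3. -6/2·(1 − cos(π·0.4213)) = -2.2659 → s = 11.7341

11.7341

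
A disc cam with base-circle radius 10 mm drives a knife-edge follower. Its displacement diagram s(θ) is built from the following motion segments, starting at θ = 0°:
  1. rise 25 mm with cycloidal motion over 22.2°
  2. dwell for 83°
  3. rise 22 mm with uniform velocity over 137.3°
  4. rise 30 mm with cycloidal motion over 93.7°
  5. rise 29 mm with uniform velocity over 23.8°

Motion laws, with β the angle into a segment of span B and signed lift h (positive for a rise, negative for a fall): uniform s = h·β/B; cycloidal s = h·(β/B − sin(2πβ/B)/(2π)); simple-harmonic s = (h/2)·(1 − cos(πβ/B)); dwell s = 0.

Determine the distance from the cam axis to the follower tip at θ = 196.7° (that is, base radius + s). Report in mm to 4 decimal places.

seg 1 [0°–22.2°] cycloidal, h=25: full span → s += 25 → s = 25.0000
seg 2 [22.2°–105.2°] dwell: s stays 25.0000
seg 3 [105.2°–242.5°] uniform, h=22: θ=196.7° here. β=91.5, B=137.3. 22·91.5/137.3 = 14.6613 → s = 39.6613
radial distance = base radius + s = 10 + 39.6613 = 49.6613

49.6613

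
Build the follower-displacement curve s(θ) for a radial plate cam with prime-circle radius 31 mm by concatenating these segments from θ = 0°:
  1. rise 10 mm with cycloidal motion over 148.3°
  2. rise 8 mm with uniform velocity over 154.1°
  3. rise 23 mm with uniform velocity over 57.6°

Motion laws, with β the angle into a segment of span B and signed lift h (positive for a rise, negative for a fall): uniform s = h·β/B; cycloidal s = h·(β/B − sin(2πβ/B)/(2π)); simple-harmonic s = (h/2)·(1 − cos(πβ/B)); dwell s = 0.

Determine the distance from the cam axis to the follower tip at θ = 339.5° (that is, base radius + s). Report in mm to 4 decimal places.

seg 1 [0°–148.3°] cycloidal, h=10: full span → s += 10 → s = 10.0000
seg 2 [148.3°–302.4°] uniform, h=8: full span → s += 8 → s = 18.0000
seg 3 [302.4°–360°] uniform, h=23: θ=339.5° here. β=37.1, B=57.6. 23·37.1/57.6 = 14.8142 → s = 32.8142
radial distance = base radius + s = 31 + 32.8142 = 63.8142

63.8142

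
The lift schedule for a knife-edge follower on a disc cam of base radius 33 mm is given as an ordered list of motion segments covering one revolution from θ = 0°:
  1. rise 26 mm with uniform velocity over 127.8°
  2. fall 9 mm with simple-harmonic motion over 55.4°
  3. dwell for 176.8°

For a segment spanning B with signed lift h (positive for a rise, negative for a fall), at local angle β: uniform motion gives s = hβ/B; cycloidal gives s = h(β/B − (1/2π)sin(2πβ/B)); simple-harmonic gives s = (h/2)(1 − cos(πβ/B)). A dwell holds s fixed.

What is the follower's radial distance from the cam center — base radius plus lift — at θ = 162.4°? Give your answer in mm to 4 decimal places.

seg 1 [0°–127.8°] uniform, h=26: full span → s += 26 → s = 26.0000
seg 2 [127.8°–183.2°] simple-harmonic, h=-9: θ=162.4° here. β=34.6, B=55.4. -9/2·(1 − cos(π·0.6245)) = -6.2162 → s = 19.7838
radial distance = base radius + s = 33 + 19.7838 = 52.7838

52.7838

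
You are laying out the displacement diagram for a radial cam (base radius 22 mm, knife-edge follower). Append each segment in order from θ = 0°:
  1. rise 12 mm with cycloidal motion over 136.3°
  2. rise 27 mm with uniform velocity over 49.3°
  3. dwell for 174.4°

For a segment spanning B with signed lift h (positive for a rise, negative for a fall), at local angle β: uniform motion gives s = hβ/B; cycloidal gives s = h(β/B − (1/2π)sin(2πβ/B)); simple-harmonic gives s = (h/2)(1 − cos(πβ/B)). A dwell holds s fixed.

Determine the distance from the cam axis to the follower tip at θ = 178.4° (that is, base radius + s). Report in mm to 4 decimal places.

seg 1 [0°–136.3°] cycloidal, h=12: full span → s += 12 → s = 12.0000
seg 2 [136.3°–185.6°] uniform, h=27: θ=178.4° here. β=42.1, B=49.3. 27·42.1/49.3 = 23.0568 → s = 35.0568
radial distance = base radius + s = 22 + 35.0568 = 57.0568

57.0568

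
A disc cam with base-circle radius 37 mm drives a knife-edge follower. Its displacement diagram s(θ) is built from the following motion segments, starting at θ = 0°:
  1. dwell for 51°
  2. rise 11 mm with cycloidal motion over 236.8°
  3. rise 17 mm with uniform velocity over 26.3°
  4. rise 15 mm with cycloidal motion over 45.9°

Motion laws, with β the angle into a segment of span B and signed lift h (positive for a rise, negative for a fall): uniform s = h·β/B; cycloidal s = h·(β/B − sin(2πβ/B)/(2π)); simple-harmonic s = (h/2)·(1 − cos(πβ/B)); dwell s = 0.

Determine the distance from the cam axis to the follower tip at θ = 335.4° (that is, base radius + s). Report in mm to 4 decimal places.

seg 1 [0°–51°] dwell: s stays 0.0000
seg 2 [51°–287.8°] cycloidal, h=11: full span → s += 11 → s = 11.0000
seg 3 [287.8°–314.1°] uniform, h=17: full span → s += 17 → s = 28.0000
seg 4 [314.1°–360°] cycloidal, h=15: θ=335.4° here. β=21.3, B=45.9. 15·(0.4641 − sin(2π·0.4641)/(2π)) = 6.4261 → s = 34.4261
radial distance = base radius + s = 37 + 34.4261 = 71.4261

71.4261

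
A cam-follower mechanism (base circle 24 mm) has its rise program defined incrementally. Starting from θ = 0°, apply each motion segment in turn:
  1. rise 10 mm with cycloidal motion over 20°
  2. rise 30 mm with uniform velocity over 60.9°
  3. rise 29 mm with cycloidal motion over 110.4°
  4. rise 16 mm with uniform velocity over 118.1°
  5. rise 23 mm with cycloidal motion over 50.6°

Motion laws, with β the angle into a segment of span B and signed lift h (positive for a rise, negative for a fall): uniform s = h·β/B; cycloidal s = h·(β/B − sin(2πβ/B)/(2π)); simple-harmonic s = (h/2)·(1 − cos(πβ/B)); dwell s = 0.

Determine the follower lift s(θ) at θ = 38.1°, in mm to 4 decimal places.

seg 1 [0°–20°] cycloidal, h=10: full span → s += 10 → s = 10.0000
seg 2 [20°–80.9°] uniform, h=30: θ=38.1° here. β=18.1, B=60.9. 30·18.1/60.9 = 8.9163 → s = 18.9163

18.9163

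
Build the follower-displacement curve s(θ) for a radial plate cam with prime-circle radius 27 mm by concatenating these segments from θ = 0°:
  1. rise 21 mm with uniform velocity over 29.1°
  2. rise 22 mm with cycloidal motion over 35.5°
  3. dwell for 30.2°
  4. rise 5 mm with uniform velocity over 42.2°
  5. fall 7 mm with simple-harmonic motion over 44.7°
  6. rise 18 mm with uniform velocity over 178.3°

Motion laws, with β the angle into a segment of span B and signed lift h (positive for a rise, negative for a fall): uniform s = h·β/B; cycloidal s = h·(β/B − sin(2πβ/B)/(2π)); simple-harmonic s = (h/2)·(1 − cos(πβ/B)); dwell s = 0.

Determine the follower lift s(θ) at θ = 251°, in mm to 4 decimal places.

seg 1 [0°–29.1°] uniform, h=21: full span → s += 21 → s = 21.0000
seg 2 [29.1°–64.6°] cycloidal, h=22: full span → s += 22 → s = 43.0000
seg 3 [64.6°–94.8°] dwell: s stays 43.0000
seg 4 [94.8°–137°] uniform, h=5: full span → s += 5 → s = 48.0000
seg 5 [137°–181.7°] simple-harmonic, h=-7: full span → s += -7 → s = 41.0000
seg 6 [181.7°–360°] uniform, h=18: θ=251° here. β=69.3, B=178.3. 18·69.3/178.3 = 6.9961 → s = 47.9961

47.9961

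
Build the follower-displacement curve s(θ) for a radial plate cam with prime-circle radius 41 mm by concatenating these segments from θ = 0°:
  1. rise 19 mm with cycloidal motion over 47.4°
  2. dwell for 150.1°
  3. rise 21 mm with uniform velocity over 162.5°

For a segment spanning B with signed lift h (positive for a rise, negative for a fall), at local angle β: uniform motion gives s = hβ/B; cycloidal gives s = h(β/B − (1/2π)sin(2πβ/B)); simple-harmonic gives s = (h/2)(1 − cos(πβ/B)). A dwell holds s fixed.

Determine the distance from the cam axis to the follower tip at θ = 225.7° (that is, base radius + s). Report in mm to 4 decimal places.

seg 1 [0°–47.4°] cycloidal, h=19: full span → s += 19 → s = 19.0000
seg 2 [47.4°–197.5°] dwell: s stays 19.0000
seg 3 [197.5°–360°] uniform, h=21: θ=225.7° here. β=28.2, B=162.5. 21·28.2/162.5 = 3.6443 → s = 22.6443
radial distance = base radius + s = 41 + 22.6443 = 63.6443

63.6443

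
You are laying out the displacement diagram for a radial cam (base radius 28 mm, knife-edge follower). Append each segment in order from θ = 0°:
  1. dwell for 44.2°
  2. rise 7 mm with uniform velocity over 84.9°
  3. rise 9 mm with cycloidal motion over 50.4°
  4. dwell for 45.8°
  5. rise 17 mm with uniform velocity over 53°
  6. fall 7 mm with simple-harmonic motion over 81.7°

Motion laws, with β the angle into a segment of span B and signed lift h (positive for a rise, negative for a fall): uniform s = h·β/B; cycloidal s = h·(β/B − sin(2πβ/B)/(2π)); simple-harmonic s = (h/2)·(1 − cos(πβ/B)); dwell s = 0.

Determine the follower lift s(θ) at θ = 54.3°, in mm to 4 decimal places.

seg 1 [0°–44.2°] dwell: s stays 0.0000
seg 2 [44.2°–129.1°] uniform, h=7: θ=54.3° here. β=10.1, B=84.9. 7·10.1/84.9 = 0.8327 → s = 0.8327

0.8327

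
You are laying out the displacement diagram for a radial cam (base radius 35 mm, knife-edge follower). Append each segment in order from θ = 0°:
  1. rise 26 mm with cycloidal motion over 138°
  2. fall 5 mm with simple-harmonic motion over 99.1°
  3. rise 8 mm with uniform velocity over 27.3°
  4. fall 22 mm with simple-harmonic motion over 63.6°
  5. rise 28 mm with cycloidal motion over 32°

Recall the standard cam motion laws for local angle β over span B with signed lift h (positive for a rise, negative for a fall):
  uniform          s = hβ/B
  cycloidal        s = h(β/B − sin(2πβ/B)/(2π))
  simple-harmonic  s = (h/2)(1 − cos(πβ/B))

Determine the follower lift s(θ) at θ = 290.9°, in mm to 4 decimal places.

seg 1 [0°–138°] cycloidal, h=26: full span → s += 26 → s = 26.0000
seg 2 [138°–237.1°] simple-harmonic, h=-5: full span → s += -5 → s = 21.0000
seg 3 [237.1°–264.4°] uniform, h=8: full span → s += 8 → s = 29.0000
seg 4 [264.4°–328°] simple-harmonic, h=-22: θ=290.9° here. β=26.5, B=63.6. -22/2·(1 − cos(π·0.4167)) = -8.1530 → s = 20.8470

20.8470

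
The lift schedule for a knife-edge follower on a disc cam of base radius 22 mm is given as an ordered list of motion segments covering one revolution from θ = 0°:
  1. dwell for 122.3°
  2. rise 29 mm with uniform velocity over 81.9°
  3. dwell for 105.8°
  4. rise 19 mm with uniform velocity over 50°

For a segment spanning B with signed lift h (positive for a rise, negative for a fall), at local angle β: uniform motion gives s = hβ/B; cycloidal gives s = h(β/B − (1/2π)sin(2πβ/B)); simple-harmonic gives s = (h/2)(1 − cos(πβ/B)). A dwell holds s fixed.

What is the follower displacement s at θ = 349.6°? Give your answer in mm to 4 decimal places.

seg 1 [0°–122.3°] dwell: s stays 0.0000
seg 2 [122.3°–204.2°] uniform, h=29: full span → s += 29 → s = 29.0000
seg 3 [204.2°–310°] dwell: s stays 29.0000
seg 4 [310°–360°] uniform, h=19: θ=349.6° here. β=39.6, B=50. 19·39.6/50 = 15.0480 → s = 44.0480

44.0480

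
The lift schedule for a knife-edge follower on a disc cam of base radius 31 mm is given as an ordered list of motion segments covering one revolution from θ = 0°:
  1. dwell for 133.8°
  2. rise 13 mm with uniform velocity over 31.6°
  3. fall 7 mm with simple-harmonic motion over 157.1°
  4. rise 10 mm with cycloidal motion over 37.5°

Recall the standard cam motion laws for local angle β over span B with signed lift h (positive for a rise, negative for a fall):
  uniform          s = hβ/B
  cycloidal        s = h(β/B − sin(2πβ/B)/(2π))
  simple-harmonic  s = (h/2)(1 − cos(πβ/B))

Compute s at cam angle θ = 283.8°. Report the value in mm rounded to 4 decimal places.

seg 1 [0°–133.8°] dwell: s stays 0.0000
seg 2 [133.8°–165.4°] uniform, h=13: full span → s += 13 → s = 13.0000
seg 3 [165.4°–322.5°] simple-harmonic, h=-7: θ=283.8° here. β=118.4, B=157.1. -7/2·(1 − cos(π·0.7537)) = -6.0032 → s = 6.9968

6.9968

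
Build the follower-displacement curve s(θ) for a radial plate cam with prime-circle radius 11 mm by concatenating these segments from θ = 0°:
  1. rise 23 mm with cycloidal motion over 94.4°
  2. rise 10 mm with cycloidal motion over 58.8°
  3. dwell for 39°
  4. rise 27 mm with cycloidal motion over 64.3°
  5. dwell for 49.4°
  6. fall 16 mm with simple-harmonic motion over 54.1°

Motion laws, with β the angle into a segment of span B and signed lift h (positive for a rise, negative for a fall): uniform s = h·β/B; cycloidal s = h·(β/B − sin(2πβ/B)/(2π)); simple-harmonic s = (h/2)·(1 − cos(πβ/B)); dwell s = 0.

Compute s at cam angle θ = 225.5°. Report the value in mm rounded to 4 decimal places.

seg 1 [0°–94.4°] cycloidal, h=23: full span → s += 23 → s = 23.0000
seg 2 [94.4°–153.2°] cycloidal, h=10: full span → s += 10 → s = 33.0000
seg 3 [153.2°–192.2°] dwell: s stays 33.0000
seg 4 [192.2°–256.5°] cycloidal, h=27: θ=225.5° here. β=33.3, B=64.3. 27·(0.5179 − sin(2π·0.5179)/(2π)) = 14.4648 → s = 47.4648

47.4648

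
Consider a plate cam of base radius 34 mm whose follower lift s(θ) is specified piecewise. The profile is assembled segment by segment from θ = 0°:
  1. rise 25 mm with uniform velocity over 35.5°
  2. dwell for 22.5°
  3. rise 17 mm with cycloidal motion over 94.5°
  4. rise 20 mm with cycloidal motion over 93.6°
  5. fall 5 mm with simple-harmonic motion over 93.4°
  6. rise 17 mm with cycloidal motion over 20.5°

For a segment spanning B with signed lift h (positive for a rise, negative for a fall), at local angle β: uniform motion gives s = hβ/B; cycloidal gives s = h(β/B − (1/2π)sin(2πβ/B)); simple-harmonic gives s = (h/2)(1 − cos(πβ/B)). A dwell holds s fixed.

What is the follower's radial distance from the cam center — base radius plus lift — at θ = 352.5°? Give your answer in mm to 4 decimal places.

seg 1 [0°–35.5°] uniform, h=25: full span → s += 25 → s = 25.0000
seg 2 [35.5°–58°] dwell: s stays 25.0000
seg 3 [58°–152.5°] cycloidal, h=17: full span → s += 17 → s = 42.0000
seg 4 [152.5°–246.1°] cycloidal, h=20: full span → s += 20 → s = 62.0000
seg 5 [246.1°–339.5°] simple-harmonic, h=-5: full span → s += -5 → s = 57.0000
seg 6 [339.5°–360°] cycloidal, h=17: θ=352.5° here. β=13, B=20.5. 17·(0.6341 − sin(2π·0.6341)/(2π)) = 12.8004 → s = 69.8004
radial distance = base radius + s = 34 + 69.8004 = 103.8004

103.8004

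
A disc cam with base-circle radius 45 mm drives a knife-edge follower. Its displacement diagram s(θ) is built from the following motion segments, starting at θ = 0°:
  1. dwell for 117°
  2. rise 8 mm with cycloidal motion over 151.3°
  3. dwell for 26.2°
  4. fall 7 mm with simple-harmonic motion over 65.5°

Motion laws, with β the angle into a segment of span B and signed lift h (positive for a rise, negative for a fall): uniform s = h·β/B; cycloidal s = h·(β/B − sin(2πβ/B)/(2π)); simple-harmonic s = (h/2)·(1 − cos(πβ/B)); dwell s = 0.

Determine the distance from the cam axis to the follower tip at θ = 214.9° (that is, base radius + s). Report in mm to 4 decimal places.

seg 1 [0°–117°] dwell: s stays 0.0000
seg 2 [117°–268.3°] cycloidal, h=8: θ=214.9° here. β=97.9, B=151.3. 8·(0.6471 − sin(2π·0.6471)/(2π)) = 6.1925 → s = 6.1925
radial distance = base radius + s = 45 + 6.1925 = 51.1925

51.1925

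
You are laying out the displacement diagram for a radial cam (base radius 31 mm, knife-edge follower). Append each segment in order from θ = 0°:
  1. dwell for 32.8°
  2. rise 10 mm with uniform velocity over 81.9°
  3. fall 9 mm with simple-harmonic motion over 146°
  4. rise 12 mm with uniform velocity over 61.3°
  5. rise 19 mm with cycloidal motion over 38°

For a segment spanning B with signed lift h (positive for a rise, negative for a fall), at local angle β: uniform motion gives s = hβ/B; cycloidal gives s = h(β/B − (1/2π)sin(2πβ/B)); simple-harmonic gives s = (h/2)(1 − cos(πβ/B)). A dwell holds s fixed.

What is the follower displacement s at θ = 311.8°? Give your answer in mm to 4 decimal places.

seg 1 [0°–32.8°] dwell: s stays 0.0000
seg 2 [32.8°–114.7°] uniform, h=10: full span → s += 10 → s = 10.0000
seg 3 [114.7°–260.7°] simple-harmonic, h=-9: full span → s += -9 → s = 1.0000
seg 4 [260.7°–322°] uniform, h=12: θ=311.8° here. β=51.1, B=61.3. 12·51.1/61.3 = 10.0033 → s = 11.0033

11.0033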